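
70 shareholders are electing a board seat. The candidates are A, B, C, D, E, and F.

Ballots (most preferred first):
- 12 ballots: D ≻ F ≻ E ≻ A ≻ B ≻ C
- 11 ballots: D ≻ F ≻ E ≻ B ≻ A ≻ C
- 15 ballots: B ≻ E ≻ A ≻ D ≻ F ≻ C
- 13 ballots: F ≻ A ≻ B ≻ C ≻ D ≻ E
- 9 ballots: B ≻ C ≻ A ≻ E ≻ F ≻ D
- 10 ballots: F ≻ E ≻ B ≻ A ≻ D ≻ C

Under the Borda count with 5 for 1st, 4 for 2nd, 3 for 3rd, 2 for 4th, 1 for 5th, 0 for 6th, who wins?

F

A: 12×2 + 11×1 + 15×3 + 13×4 + 9×3 + 10×2 = 179
B: 12×1 + 11×2 + 15×5 + 13×3 + 9×5 + 10×3 = 223
C: 12×0 + 11×0 + 15×0 + 13×2 + 9×4 + 10×0 = 62
D: 12×5 + 11×5 + 15×2 + 13×1 + 9×0 + 10×1 = 168
E: 12×3 + 11×3 + 15×4 + 13×0 + 9×2 + 10×4 = 187
F: 12×4 + 11×4 + 15×1 + 13×5 + 9×1 + 10×5 = 231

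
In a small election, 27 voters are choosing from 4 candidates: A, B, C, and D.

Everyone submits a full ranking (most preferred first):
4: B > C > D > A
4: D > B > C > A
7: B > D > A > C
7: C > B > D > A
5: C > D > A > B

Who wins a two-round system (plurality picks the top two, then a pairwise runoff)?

B

Round 1 first-place votes: A 0, B 11, C 12, D 4. C and B advance.
Runoff: C is ranked above B on 12 ballots, B above C on 15.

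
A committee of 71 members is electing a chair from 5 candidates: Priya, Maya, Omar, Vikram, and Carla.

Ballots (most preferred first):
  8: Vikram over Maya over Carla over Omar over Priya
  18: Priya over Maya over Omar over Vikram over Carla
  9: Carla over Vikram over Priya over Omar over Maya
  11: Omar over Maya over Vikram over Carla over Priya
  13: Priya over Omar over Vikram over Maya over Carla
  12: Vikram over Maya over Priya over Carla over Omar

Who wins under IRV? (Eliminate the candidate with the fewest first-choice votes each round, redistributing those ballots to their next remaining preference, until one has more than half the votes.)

Round 1: Priya 31, Maya 0, Omar 11, Vikram 20, Carla 9. Maya eliminated.
Round 2: Priya 31, Omar 11, Vikram 20, Carla 9. Carla eliminated.
Round 3: Priya 31, Omar 11, Vikram 29. Omar eliminated.
Round 4: Priya 31, Vikram 40. Vikram has a majority (≥36).

Vikram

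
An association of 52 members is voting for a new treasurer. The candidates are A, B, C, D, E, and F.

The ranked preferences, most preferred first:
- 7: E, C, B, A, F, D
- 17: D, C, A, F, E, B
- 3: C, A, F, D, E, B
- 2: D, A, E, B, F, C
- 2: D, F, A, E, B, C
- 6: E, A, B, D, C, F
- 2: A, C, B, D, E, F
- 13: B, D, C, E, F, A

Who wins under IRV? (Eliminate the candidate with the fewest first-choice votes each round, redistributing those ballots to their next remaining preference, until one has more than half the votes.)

B

Round 1: A 2, B 13, C 3, D 21, E 13, F 0. F eliminated.
Round 2: A 2, B 13, C 3, D 21, E 13. A eliminated.
Round 3: B 13, C 5, D 21, E 13. C eliminated.
Round 4: B 15, D 24, E 13. E eliminated.
Round 5: B 28, D 24. B has a majority (≥27).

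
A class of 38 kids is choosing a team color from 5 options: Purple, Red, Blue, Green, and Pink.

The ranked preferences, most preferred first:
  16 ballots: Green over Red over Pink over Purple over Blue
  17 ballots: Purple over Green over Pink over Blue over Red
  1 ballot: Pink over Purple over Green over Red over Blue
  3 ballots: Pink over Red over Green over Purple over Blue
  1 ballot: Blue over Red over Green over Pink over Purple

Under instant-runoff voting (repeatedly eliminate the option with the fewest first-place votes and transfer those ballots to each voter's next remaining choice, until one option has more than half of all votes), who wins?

Round 1: Purple 17, Red 0, Blue 1, Green 16, Pink 4. Red eliminated.
Round 2: Purple 17, Blue 1, Green 16, Pink 4. Blue eliminated.
Round 3: Purple 17, Green 17, Pink 4. Pink eliminated.
Round 4: Purple 18, Green 20. Green has a majority (≥20).

Green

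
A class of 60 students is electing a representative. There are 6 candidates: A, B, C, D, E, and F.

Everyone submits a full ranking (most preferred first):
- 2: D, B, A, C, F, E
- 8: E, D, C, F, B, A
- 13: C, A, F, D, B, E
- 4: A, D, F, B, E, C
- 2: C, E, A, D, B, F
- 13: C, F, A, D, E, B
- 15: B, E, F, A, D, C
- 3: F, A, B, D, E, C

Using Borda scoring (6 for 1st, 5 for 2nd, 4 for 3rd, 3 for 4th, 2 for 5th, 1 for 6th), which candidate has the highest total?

A: 2×4 + 8×1 + 13×5 + 4×6 + 2×4 + 13×4 + 15×3 + 3×5 = 225
B: 2×5 + 8×2 + 13×2 + 4×3 + 2×2 + 13×1 + 15×6 + 3×4 = 183
C: 2×3 + 8×4 + 13×6 + 4×1 + 2×6 + 13×6 + 15×1 + 3×1 = 228
D: 2×6 + 8×5 + 13×3 + 4×5 + 2×3 + 13×3 + 15×2 + 3×3 = 195
E: 2×1 + 8×6 + 13×1 + 4×2 + 2×5 + 13×2 + 15×5 + 3×2 = 188
F: 2×2 + 8×3 + 13×4 + 4×4 + 2×1 + 13×5 + 15×4 + 3×6 = 241

F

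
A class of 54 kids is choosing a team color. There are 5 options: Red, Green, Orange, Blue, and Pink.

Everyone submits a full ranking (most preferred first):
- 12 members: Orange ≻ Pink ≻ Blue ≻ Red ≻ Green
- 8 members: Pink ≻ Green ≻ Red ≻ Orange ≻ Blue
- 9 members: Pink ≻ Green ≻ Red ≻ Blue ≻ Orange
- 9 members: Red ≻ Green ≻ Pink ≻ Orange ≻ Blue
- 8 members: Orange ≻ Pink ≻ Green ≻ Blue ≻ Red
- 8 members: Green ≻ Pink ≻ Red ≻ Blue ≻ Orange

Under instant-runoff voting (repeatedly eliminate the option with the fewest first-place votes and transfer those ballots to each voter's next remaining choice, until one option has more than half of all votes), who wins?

Round 1: Red 9, Green 8, Orange 20, Blue 0, Pink 17. Blue eliminated.
Round 2: Red 9, Green 8, Orange 20, Pink 17. Green eliminated.
Round 3: Red 9, Orange 20, Pink 25. Red eliminated.
Round 4: Orange 20, Pink 34. Pink has a majority (≥28).

Pink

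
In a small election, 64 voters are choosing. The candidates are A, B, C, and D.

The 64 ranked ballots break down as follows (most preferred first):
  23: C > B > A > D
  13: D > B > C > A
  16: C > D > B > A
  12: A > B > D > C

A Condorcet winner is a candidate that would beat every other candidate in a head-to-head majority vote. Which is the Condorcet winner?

C

C vs A: 52–12
C vs B: 39–25
C vs D: 39–25
C beats every other candidate.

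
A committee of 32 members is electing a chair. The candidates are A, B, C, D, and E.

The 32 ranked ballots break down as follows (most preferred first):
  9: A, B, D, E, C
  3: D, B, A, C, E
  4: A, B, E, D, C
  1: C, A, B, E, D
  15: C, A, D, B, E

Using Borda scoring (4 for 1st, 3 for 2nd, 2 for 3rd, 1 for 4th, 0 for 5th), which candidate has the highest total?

A

A: 9×4 + 3×2 + 4×4 + 1×3 + 15×3 = 106
B: 9×3 + 3×3 + 4×3 + 1×2 + 15×1 = 65
C: 9×0 + 3×1 + 4×0 + 1×4 + 15×4 = 67
D: 9×2 + 3×4 + 4×1 + 1×0 + 15×2 = 64
E: 9×1 + 3×0 + 4×2 + 1×1 + 15×0 = 18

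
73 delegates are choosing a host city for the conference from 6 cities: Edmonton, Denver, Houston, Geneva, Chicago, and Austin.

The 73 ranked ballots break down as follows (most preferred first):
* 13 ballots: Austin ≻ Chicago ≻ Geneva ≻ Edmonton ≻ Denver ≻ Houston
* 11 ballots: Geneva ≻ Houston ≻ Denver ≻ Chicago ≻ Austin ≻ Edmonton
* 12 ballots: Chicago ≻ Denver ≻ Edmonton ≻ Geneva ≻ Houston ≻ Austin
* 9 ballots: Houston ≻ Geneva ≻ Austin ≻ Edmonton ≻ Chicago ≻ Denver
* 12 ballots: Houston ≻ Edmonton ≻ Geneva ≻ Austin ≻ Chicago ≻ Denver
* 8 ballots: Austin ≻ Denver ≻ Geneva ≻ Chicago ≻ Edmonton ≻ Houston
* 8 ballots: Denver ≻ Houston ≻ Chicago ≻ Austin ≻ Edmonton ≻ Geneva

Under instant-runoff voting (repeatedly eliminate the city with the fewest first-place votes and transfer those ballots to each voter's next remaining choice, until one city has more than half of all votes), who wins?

Round 1: Edmonton 0, Denver 8, Houston 21, Geneva 11, Chicago 12, Austin 21. Edmonton eliminated.
Round 2: Denver 8, Houston 21, Geneva 11, Chicago 12, Austin 21. Denver eliminated.
Round 3: Houston 29, Geneva 11, Chicago 12, Austin 21. Geneva eliminated.
Round 4: Houston 40, Chicago 12, Austin 21. Houston has a majority (≥37).

Houston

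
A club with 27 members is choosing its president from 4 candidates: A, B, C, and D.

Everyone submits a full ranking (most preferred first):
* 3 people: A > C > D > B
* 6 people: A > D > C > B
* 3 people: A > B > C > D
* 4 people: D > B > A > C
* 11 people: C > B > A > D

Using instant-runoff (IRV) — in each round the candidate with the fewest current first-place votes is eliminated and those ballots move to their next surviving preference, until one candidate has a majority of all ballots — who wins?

A

Round 1: A 12, B 0, C 11, D 4. B eliminated.
Round 2: A 12, C 11, D 4. D eliminated.
Round 3: A 16, C 11. A has a majority (≥14).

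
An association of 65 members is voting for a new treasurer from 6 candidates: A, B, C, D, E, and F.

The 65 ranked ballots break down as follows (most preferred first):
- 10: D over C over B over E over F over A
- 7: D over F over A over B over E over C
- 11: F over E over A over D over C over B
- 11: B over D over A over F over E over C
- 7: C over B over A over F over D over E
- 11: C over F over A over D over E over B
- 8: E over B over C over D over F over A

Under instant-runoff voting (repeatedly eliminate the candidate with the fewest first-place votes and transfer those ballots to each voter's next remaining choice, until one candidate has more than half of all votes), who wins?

Round 1: A 0, B 11, C 18, D 17, E 8, F 11. A eliminated.
Round 2: B 11, C 18, D 17, E 8, F 11. E eliminated.
Round 3: B 19, C 18, D 17, F 11. F eliminated.
Round 4: B 19, C 18, D 28. C eliminated.
Round 5: B 26, D 39. D has a majority (≥33).

D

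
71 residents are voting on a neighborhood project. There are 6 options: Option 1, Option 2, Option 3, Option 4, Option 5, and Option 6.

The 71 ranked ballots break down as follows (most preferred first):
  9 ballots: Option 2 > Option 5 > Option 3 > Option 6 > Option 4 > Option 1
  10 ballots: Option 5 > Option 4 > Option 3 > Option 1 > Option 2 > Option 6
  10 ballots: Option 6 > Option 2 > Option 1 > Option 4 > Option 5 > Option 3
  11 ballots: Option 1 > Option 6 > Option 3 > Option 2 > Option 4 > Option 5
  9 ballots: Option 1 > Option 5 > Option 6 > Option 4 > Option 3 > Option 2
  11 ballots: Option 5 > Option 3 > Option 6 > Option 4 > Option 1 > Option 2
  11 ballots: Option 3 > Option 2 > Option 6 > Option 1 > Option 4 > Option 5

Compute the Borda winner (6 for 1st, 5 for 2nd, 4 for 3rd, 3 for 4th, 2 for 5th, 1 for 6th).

Option 6

Option 1: 9×1 + 10×3 + 10×4 + 11×6 + 9×6 + 11×2 + 11×3 = 254
Option 2: 9×6 + 10×2 + 10×5 + 11×3 + 9×1 + 11×1 + 11×5 = 232
Option 3: 9×4 + 10×4 + 10×1 + 11×4 + 9×2 + 11×5 + 11×6 = 269
Option 4: 9×2 + 10×5 + 10×3 + 11×2 + 9×3 + 11×3 + 11×2 = 202
Option 5: 9×5 + 10×6 + 10×2 + 11×1 + 9×5 + 11×6 + 11×1 = 258
Option 6: 9×3 + 10×1 + 10×6 + 11×5 + 9×4 + 11×4 + 11×4 = 276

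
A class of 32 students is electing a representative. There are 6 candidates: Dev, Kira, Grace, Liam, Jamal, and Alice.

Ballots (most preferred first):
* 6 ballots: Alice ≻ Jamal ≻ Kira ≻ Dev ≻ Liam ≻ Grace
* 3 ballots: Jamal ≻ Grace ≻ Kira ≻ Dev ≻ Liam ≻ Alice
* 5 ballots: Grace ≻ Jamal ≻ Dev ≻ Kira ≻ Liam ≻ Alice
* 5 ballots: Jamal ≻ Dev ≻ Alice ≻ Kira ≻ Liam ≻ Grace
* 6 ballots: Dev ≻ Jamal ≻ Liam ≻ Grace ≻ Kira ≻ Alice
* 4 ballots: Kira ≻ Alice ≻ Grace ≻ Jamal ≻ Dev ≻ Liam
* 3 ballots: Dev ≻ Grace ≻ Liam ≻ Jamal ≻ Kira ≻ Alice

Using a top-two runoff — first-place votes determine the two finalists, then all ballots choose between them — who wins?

Round 1 first-place votes: Dev 9, Kira 4, Grace 5, Liam 0, Jamal 8, Alice 6. Dev and Jamal advance.
Runoff: Dev is ranked above Jamal on 9 ballots, Jamal above Dev on 23.

Jamal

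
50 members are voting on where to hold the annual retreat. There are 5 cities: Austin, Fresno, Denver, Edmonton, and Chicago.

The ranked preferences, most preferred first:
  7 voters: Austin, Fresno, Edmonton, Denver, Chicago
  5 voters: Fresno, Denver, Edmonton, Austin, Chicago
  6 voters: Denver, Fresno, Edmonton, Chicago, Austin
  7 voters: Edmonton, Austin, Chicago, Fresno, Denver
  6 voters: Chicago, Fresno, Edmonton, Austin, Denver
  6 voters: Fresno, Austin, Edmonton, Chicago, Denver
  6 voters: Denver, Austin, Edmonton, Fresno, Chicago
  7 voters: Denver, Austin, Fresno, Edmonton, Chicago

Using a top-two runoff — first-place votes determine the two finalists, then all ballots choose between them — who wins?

Fresno

Round 1 first-place votes: Austin 7, Fresno 11, Denver 19, Edmonton 7, Chicago 6. Denver and Fresno advance.
Runoff: Denver is ranked above Fresno on 19 ballots, Fresno above Denver on 31.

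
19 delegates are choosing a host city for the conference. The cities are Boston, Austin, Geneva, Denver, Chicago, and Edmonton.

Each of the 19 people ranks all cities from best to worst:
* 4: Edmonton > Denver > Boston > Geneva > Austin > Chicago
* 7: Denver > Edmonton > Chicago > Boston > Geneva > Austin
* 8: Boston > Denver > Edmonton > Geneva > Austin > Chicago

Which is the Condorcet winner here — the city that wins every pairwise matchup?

Denver vs Boston: 11–8
Denver vs Austin: 19–0
Denver vs Geneva: 19–0
Denver vs Chicago: 19–0
Denver vs Edmonton: 15–4
Denver beats every other city.

Denver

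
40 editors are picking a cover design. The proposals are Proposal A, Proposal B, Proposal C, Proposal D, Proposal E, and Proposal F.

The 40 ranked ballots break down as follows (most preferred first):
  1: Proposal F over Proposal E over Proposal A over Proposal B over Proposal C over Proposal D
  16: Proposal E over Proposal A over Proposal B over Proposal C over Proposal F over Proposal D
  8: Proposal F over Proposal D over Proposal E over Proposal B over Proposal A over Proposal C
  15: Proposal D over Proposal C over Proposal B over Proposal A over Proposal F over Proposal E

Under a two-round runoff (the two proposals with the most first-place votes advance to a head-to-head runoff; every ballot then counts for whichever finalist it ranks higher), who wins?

Proposal D

Round 1 first-place votes: Proposal A 0, Proposal B 0, Proposal C 0, Proposal D 15, Proposal E 16, Proposal F 9. Proposal E and Proposal D advance.
Runoff: Proposal E is ranked above Proposal D on 17 ballots, Proposal D above Proposal E on 23.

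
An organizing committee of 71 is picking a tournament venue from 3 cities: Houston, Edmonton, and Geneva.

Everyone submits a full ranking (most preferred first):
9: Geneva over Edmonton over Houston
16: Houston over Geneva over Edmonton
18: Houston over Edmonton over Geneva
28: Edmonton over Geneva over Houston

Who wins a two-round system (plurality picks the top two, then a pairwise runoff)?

Round 1 first-place votes: Houston 34, Edmonton 28, Geneva 9. Houston and Edmonton advance.
Runoff: Houston is ranked above Edmonton on 34 ballots, Edmonton above Houston on 37.

Edmonton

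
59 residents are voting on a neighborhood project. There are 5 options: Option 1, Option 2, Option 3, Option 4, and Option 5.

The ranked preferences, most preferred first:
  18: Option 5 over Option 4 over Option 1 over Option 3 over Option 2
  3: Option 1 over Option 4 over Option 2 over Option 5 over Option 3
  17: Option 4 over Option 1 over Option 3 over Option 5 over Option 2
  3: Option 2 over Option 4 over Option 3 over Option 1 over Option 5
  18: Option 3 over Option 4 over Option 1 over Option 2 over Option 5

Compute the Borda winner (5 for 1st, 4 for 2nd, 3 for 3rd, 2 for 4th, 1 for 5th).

Option 4

Option 1: 18×3 + 3×5 + 17×4 + 3×2 + 18×3 = 197
Option 2: 18×1 + 3×3 + 17×1 + 3×5 + 18×2 = 95
Option 3: 18×2 + 3×1 + 17×3 + 3×3 + 18×5 = 189
Option 4: 18×4 + 3×4 + 17×5 + 3×4 + 18×4 = 253
Option 5: 18×5 + 3×2 + 17×2 + 3×1 + 18×1 = 151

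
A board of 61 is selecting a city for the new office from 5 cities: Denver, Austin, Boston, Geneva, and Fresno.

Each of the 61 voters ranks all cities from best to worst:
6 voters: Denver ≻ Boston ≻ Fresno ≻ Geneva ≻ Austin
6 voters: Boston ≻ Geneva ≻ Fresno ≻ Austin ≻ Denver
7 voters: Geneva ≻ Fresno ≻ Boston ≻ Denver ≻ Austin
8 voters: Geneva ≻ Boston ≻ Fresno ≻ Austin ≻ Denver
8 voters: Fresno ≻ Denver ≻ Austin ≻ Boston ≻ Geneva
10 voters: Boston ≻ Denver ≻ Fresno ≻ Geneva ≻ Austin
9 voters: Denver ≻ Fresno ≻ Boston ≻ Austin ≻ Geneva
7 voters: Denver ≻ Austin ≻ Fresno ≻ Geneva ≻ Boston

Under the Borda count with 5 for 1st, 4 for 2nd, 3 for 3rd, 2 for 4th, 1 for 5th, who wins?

Denver: 6×5 + 6×1 + 7×2 + 8×1 + 8×4 + 10×4 + 9×5 + 7×5 = 210
Austin: 6×1 + 6×2 + 7×1 + 8×2 + 8×3 + 10×1 + 9×2 + 7×4 = 121
Boston: 6×4 + 6×5 + 7×3 + 8×4 + 8×2 + 10×5 + 9×3 + 7×1 = 207
Geneva: 6×2 + 6×4 + 7×5 + 8×5 + 8×1 + 10×2 + 9×1 + 7×2 = 162
Fresno: 6×3 + 6×3 + 7×4 + 8×3 + 8×5 + 10×3 + 9×4 + 7×3 = 215

Fresno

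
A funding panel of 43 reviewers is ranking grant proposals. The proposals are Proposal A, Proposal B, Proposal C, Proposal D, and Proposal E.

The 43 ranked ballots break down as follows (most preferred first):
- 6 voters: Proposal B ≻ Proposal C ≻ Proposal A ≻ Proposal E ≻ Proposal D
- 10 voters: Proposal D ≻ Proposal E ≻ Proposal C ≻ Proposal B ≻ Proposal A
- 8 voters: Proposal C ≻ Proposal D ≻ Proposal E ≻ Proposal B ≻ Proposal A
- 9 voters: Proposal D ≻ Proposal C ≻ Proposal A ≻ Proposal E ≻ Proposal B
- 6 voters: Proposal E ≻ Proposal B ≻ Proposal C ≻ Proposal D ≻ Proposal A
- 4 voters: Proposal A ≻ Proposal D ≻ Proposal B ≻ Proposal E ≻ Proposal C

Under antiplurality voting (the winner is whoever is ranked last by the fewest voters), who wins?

Last-place votes: Proposal A 24, Proposal B 9, Proposal C 4, Proposal D 6, Proposal E 0.

Proposal E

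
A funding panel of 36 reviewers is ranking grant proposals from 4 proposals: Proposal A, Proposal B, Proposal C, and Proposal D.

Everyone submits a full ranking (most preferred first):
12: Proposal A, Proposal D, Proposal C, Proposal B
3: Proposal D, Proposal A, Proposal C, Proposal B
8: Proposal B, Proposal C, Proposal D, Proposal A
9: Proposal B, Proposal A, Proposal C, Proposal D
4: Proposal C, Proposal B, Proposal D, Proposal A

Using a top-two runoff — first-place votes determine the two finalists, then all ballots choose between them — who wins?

Round 1 first-place votes: Proposal A 12, Proposal B 17, Proposal C 4, Proposal D 3. Proposal B and Proposal A advance.
Runoff: Proposal B is ranked above Proposal A on 21 ballots, Proposal A above Proposal B on 15.

Proposal B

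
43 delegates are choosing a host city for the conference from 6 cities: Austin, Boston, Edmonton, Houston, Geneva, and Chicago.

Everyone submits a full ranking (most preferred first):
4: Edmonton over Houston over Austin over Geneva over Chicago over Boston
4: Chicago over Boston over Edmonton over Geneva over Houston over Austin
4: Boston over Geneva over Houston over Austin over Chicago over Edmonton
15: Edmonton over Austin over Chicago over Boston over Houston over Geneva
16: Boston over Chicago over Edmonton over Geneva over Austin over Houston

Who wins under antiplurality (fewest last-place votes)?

Chicago

Last-place votes: Austin 4, Boston 4, Edmonton 4, Houston 16, Geneva 15, Chicago 0.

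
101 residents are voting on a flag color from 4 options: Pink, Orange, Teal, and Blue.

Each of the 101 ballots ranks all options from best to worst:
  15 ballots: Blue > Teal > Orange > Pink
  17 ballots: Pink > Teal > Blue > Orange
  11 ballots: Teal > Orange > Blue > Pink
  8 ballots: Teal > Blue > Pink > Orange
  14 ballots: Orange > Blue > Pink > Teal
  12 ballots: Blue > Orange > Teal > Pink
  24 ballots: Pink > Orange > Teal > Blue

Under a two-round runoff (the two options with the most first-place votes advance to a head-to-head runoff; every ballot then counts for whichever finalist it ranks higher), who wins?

Blue

Round 1 first-place votes: Pink 41, Orange 14, Teal 19, Blue 27. Pink and Blue advance.
Runoff: Pink is ranked above Blue on 41 ballots, Blue above Pink on 60.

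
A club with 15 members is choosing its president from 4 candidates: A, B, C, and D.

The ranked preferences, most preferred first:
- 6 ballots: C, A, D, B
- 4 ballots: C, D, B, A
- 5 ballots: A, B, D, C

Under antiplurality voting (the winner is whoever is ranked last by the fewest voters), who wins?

Last-place votes: A 4, B 6, C 5, D 0.

D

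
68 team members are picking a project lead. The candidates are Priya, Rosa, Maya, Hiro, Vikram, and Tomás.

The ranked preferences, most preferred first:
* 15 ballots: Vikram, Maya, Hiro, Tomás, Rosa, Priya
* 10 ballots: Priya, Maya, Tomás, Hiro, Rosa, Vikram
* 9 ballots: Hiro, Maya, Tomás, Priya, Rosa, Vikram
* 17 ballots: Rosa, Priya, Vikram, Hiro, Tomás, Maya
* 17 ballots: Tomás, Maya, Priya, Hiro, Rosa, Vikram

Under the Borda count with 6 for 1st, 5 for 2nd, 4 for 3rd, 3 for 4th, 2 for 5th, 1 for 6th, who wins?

Maya

Priya: 15×1 + 10×6 + 9×3 + 17×5 + 17×4 = 255
Rosa: 15×2 + 10×2 + 9×2 + 17×6 + 17×2 = 204
Maya: 15×5 + 10×5 + 9×5 + 17×1 + 17×5 = 272
Hiro: 15×4 + 10×3 + 9×6 + 17×3 + 17×3 = 246
Vikram: 15×6 + 10×1 + 9×1 + 17×4 + 17×1 = 194
Tomás: 15×3 + 10×4 + 9×4 + 17×2 + 17×6 = 257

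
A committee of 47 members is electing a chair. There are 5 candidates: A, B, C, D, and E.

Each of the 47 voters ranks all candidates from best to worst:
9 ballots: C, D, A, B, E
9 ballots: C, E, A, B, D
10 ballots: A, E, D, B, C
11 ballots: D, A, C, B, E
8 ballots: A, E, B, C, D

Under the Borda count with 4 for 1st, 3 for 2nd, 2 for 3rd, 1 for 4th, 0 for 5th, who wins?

A: 9×2 + 9×2 + 10×4 + 11×3 + 8×4 = 141
B: 9×1 + 9×1 + 10×1 + 11×1 + 8×2 = 55
C: 9×4 + 9×4 + 10×0 + 11×2 + 8×1 = 102
D: 9×3 + 9×0 + 10×2 + 11×4 + 8×0 = 91
E: 9×0 + 9×3 + 10×3 + 11×0 + 8×3 = 81

A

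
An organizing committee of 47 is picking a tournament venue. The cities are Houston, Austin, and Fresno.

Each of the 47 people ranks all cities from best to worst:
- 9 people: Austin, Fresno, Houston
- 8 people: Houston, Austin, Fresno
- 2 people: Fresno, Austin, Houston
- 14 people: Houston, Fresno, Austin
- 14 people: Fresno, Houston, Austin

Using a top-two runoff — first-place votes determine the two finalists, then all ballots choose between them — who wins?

Fresno

Round 1 first-place votes: Houston 22, Austin 9, Fresno 16. Houston and Fresno advance.
Runoff: Houston is ranked above Fresno on 22 ballots, Fresno above Houston on 25.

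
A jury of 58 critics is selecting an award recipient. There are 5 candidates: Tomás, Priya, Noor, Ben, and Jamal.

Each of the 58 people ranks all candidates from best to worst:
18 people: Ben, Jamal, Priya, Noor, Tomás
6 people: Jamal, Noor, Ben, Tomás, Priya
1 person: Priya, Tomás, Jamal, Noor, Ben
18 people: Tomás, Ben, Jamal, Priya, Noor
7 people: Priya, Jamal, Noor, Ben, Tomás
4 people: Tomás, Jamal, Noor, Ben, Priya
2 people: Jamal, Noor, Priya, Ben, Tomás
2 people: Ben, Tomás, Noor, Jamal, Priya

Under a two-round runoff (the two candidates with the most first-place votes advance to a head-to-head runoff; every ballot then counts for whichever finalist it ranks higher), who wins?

Ben

Round 1 first-place votes: Tomás 22, Priya 8, Noor 0, Ben 20, Jamal 8. Tomás and Ben advance.
Runoff: Tomás is ranked above Ben on 23 ballots, Ben above Tomás on 35.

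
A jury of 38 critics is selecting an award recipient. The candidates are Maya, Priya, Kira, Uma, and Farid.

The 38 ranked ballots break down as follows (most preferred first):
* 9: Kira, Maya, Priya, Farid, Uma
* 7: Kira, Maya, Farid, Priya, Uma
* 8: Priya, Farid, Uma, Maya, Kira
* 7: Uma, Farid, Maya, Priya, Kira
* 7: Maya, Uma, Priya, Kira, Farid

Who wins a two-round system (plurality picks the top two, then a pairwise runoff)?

Priya

Round 1 first-place votes: Maya 7, Priya 8, Kira 16, Uma 7, Farid 0. Kira and Priya advance.
Runoff: Kira is ranked above Priya on 16 ballots, Priya above Kira on 22.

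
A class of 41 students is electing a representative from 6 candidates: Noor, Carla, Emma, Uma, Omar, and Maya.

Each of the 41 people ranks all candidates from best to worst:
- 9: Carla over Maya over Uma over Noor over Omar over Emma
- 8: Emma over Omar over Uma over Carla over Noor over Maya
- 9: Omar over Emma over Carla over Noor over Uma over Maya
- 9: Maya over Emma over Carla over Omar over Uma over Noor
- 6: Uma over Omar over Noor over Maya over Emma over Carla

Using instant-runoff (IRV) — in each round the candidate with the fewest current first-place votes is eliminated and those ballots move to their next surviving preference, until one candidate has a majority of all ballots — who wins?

Round 1: Noor 0, Carla 9, Emma 8, Uma 6, Omar 9, Maya 9. Noor eliminated.
Round 2: Carla 9, Emma 8, Uma 6, Omar 9, Maya 9. Uma eliminated.
Round 3: Carla 9, Emma 8, Omar 15, Maya 9. Emma eliminated.
Round 4: Carla 9, Omar 23, Maya 9. Omar has a majority (≥21).

Omar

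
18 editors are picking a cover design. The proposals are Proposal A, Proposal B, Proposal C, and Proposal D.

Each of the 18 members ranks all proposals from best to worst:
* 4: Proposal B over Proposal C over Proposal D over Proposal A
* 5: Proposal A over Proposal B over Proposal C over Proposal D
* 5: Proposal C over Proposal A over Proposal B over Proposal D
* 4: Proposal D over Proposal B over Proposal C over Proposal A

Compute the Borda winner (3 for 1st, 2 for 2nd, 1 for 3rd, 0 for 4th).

Proposal B

Proposal A: 4×0 + 5×3 + 5×2 + 4×0 = 25
Proposal B: 4×3 + 5×2 + 5×1 + 4×2 = 35
Proposal C: 4×2 + 5×1 + 5×3 + 4×1 = 32
Proposal D: 4×1 + 5×0 + 5×0 + 4×3 = 16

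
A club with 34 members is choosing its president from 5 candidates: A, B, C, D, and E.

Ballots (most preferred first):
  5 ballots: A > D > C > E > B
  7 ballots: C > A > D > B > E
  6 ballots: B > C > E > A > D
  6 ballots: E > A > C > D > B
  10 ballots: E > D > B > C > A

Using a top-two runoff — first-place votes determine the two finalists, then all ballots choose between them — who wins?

C

Round 1 first-place votes: A 5, B 6, C 7, D 0, E 16. E and C advance.
Runoff: E is ranked above C on 16 ballots, C above E on 18.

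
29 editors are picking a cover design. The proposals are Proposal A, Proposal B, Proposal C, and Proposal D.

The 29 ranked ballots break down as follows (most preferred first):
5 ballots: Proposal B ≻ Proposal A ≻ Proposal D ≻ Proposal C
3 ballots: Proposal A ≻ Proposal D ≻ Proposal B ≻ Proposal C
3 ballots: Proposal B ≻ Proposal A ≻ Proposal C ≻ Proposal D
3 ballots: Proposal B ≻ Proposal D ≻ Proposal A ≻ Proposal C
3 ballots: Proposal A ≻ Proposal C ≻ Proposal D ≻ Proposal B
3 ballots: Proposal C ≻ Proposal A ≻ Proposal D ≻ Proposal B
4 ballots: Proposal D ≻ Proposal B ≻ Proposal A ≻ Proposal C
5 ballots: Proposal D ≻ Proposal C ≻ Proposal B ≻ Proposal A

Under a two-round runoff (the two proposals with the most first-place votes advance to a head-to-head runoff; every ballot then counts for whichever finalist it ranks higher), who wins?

Proposal D

Round 1 first-place votes: Proposal A 6, Proposal B 11, Proposal C 3, Proposal D 9. Proposal B and Proposal D advance.
Runoff: Proposal B is ranked above Proposal D on 11 ballots, Proposal D above Proposal B on 18.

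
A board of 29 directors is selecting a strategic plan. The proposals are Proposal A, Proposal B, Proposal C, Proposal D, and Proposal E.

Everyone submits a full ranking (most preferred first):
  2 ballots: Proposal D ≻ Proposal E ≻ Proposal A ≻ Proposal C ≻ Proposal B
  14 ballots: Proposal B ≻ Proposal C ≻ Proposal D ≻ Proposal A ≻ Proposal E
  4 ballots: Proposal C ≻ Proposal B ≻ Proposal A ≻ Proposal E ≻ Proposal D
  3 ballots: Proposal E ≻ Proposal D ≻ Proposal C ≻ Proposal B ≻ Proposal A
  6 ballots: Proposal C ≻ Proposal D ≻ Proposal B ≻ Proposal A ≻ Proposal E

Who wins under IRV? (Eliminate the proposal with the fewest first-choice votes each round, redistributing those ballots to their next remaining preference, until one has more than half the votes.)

Round 1: Proposal A 0, Proposal B 14, Proposal C 10, Proposal D 2, Proposal E 3. Proposal A eliminated.
Round 2: Proposal B 14, Proposal C 10, Proposal D 2, Proposal E 3. Proposal D eliminated.
Round 3: Proposal B 14, Proposal C 10, Proposal E 5. Proposal E eliminated.
Round 4: Proposal B 14, Proposal C 15. Proposal C has a majority (≥15).

Proposal C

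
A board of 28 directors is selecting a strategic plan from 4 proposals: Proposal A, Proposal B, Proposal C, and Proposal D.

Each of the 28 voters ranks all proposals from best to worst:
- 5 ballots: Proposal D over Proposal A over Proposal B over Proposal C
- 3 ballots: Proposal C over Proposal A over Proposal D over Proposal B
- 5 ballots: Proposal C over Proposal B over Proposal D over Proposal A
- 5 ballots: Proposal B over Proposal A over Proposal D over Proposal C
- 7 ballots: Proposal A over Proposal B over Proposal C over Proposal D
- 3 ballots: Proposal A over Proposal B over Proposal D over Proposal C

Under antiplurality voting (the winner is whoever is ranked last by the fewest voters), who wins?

Last-place votes: Proposal A 5, Proposal B 3, Proposal C 13, Proposal D 7.

Proposal B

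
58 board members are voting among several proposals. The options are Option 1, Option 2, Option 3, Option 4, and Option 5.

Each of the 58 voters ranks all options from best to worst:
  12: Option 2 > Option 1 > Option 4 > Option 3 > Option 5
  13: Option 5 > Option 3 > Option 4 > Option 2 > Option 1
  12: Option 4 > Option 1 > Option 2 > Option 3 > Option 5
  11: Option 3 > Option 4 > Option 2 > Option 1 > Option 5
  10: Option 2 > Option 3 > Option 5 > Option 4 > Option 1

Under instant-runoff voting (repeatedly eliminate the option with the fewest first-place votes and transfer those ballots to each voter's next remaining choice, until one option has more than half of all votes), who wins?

Option 4

Round 1: Option 1 0, Option 2 22, Option 3 11, Option 4 12, Option 5 13. Option 1 eliminated.
Round 2: Option 2 22, Option 3 11, Option 4 12, Option 5 13. Option 3 eliminated.
Round 3: Option 2 22, Option 4 23, Option 5 13. Option 5 eliminated.
Round 4: Option 2 22, Option 4 36. Option 4 has a majority (≥30).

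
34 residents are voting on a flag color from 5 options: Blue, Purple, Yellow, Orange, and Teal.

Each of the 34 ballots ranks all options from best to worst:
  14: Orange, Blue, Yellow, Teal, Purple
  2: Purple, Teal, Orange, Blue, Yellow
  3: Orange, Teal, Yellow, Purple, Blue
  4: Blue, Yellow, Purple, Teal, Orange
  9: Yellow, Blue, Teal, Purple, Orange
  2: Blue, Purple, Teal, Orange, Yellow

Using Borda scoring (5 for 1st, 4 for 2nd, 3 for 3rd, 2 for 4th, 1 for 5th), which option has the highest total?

Blue: 14×4 + 2×2 + 3×1 + 4×5 + 9×4 + 2×5 = 129
Purple: 14×1 + 2×5 + 3×2 + 4×3 + 9×2 + 2×4 = 68
Yellow: 14×3 + 2×1 + 3×3 + 4×4 + 9×5 + 2×1 = 116
Orange: 14×5 + 2×3 + 3×5 + 4×1 + 9×1 + 2×2 = 108
Teal: 14×2 + 2×4 + 3×4 + 4×2 + 9×3 + 2×3 = 89

Blue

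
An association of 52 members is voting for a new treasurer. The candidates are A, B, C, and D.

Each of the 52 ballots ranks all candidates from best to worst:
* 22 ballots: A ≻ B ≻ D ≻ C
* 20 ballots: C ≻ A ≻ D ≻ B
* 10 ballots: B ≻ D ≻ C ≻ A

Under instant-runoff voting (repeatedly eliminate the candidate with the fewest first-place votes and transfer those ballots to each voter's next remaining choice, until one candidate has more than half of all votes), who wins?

Round 1: A 22, B 10, C 20, D 0. D eliminated.
Round 2: A 22, B 10, C 20. B eliminated.
Round 3: A 22, C 30. C has a majority (≥27).

C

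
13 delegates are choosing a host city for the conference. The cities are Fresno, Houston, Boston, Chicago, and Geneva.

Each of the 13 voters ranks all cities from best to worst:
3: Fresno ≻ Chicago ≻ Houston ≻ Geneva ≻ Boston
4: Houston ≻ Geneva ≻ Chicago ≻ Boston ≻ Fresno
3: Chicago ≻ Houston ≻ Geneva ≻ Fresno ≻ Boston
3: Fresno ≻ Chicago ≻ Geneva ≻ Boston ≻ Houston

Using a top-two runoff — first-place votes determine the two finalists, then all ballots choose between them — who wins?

Houston

Round 1 first-place votes: Fresno 6, Houston 4, Boston 0, Chicago 3, Geneva 0. Fresno and Houston advance.
Runoff: Fresno is ranked above Houston on 6 ballots, Houston above Fresno on 7.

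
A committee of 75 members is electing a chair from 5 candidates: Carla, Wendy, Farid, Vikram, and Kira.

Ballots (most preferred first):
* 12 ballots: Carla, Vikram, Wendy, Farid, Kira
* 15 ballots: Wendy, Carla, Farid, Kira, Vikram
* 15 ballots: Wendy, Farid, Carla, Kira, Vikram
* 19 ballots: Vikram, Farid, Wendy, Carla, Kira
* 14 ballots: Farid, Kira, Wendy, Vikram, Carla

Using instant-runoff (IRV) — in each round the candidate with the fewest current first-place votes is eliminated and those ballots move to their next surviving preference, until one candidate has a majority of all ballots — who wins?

Wendy

Round 1: Carla 12, Wendy 30, Farid 14, Vikram 19, Kira 0. Kira eliminated.
Round 2: Carla 12, Wendy 30, Farid 14, Vikram 19. Carla eliminated.
Round 3: Wendy 30, Farid 14, Vikram 31. Farid eliminated.
Round 4: Wendy 44, Vikram 31. Wendy has a majority (≥38).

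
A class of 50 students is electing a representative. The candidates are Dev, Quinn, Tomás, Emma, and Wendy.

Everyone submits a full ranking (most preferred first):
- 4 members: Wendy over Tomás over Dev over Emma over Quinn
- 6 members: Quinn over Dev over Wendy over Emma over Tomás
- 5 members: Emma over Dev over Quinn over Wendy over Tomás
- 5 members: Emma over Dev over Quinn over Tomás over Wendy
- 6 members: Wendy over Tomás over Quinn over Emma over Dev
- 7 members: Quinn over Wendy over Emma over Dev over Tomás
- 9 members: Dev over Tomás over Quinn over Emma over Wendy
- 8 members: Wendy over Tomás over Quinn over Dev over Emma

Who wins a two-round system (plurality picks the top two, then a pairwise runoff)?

Quinn

Round 1 first-place votes: Dev 9, Quinn 13, Tomás 0, Emma 10, Wendy 18. Wendy and Quinn advance.
Runoff: Wendy is ranked above Quinn on 18 ballots, Quinn above Wendy on 32.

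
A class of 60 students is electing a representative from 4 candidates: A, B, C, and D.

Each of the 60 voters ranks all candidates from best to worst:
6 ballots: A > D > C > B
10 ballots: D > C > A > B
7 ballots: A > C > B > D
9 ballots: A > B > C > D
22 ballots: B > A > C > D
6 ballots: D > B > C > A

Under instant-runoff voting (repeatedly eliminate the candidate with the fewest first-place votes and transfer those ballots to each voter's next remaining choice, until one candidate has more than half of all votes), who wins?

A

Round 1: A 22, B 22, C 0, D 16. C eliminated.
Round 2: A 22, B 22, D 16. D eliminated.
Round 3: A 32, B 28. A has a majority (≥31).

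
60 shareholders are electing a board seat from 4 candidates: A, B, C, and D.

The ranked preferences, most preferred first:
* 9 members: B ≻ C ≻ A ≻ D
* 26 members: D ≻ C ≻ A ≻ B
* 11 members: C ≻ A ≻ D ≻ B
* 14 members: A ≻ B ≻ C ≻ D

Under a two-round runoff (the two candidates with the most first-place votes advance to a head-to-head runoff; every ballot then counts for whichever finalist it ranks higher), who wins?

A

Round 1 first-place votes: A 14, B 9, C 11, D 26. D and A advance.
Runoff: D is ranked above A on 26 ballots, A above D on 34.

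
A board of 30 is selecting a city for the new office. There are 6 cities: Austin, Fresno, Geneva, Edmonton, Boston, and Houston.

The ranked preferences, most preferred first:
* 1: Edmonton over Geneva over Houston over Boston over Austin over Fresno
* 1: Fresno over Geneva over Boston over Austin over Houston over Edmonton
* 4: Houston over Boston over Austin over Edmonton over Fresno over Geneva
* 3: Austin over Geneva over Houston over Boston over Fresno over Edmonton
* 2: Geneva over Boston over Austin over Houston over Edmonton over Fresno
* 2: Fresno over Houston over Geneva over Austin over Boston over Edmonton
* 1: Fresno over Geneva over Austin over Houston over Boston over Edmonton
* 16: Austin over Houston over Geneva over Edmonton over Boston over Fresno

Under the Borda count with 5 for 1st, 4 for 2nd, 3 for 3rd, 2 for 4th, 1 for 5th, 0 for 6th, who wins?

Austin

Austin: 1×1 + 1×2 + 4×3 + 3×5 + 2×3 + 2×2 + 1×3 + 16×5 = 123
Fresno: 1×0 + 1×5 + 4×1 + 3×1 + 2×0 + 2×5 + 1×5 + 16×0 = 27
Geneva: 1×4 + 1×4 + 4×0 + 3×4 + 2×5 + 2×3 + 1×4 + 16×3 = 88
Edmonton: 1×5 + 1×0 + 4×2 + 3×0 + 2×1 + 2×0 + 1×0 + 16×2 = 47
Boston: 1×2 + 1×3 + 4×4 + 3×2 + 2×4 + 2×1 + 1×1 + 16×1 = 54
Houston: 1×3 + 1×1 + 4×5 + 3×3 + 2×2 + 2×4 + 1×2 + 16×4 = 111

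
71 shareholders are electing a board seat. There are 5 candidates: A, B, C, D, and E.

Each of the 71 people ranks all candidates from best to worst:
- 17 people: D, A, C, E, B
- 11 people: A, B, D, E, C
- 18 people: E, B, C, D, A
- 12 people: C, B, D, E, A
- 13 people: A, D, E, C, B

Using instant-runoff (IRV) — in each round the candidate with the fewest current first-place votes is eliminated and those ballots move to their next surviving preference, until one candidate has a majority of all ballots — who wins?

Round 1: A 24, B 0, C 12, D 17, E 18. B eliminated.
Round 2: A 24, C 12, D 17, E 18. C eliminated.
Round 3: A 24, D 29, E 18. E eliminated.
Round 4: A 24, D 47. D has a majority (≥36).

D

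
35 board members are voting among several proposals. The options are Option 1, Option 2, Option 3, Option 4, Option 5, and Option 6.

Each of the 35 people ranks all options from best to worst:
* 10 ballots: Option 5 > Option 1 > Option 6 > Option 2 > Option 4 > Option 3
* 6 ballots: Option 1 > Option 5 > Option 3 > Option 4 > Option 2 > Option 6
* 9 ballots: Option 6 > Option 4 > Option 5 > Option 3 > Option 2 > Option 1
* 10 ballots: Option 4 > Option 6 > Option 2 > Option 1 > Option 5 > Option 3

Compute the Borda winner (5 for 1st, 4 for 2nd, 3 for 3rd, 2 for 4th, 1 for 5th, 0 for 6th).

Option 6

Option 1: 10×4 + 6×5 + 9×0 + 10×2 = 90
Option 2: 10×2 + 6×1 + 9×1 + 10×3 = 65
Option 3: 10×0 + 6×3 + 9×2 + 10×0 = 36
Option 4: 10×1 + 6×2 + 9×4 + 10×5 = 108
Option 5: 10×5 + 6×4 + 9×3 + 10×1 = 111
Option 6: 10×3 + 6×0 + 9×5 + 10×4 = 115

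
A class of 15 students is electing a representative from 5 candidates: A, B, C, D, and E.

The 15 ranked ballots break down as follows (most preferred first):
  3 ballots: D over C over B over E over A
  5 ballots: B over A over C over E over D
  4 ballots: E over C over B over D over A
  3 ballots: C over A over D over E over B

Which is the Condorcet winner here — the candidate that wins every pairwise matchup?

C

C vs A: 10–5
C vs B: 10–5
C vs D: 12–3
C vs E: 11–4
C beats every other candidate.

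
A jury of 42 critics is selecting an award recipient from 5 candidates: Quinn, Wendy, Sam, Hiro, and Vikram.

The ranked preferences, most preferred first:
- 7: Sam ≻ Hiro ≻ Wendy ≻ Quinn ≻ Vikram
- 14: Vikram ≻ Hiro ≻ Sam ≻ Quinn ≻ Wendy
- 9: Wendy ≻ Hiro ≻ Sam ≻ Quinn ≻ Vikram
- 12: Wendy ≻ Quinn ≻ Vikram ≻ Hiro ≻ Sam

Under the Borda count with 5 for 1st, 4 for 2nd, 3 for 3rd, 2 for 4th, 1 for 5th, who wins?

Hiro

Quinn: 7×2 + 14×2 + 9×2 + 12×4 = 108
Wendy: 7×3 + 14×1 + 9×5 + 12×5 = 140
Sam: 7×5 + 14×3 + 9×3 + 12×1 = 116
Hiro: 7×4 + 14×4 + 9×4 + 12×2 = 144
Vikram: 7×1 + 14×5 + 9×1 + 12×3 = 122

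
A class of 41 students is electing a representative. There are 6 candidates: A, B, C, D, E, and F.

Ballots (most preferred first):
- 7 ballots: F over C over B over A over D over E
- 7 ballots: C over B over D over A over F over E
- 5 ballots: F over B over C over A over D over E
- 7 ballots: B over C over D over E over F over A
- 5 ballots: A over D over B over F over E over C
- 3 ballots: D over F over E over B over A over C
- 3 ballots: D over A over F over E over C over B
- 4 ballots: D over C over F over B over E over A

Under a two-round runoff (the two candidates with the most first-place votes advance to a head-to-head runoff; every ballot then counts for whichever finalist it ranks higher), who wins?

D

Round 1 first-place votes: A 5, B 7, C 7, D 10, E 0, F 12. F and D advance.
Runoff: F is ranked above D on 12 ballots, D above F on 29.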